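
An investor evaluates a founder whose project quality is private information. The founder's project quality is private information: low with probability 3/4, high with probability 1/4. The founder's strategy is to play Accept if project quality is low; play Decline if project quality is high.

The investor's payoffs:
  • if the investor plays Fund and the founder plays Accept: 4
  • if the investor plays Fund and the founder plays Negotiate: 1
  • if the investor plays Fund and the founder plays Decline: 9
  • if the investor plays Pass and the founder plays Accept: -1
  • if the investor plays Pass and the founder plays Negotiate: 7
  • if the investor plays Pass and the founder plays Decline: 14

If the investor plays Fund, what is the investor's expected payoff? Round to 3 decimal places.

5.250

Take the expectation over the founder's project quality, weighting each type's action by its prior probability.
E[Fund] = 3/4·4 + 1/4·9 = 3 + 9/4 = 21/4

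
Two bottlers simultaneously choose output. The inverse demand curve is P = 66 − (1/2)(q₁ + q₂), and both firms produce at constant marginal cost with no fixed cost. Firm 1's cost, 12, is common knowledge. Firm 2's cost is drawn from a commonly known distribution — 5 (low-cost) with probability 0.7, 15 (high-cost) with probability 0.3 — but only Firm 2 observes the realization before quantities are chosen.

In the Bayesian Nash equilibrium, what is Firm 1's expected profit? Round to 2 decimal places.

Firm 2 with cost c maximizes (66 − (1/2)(q₁+q₂) − c)·q₂, giving q₂(c) = (66 − c − (1/2)q₁).
E[c₂] = 0.7·5 + 0.3·15 = 8
Firm 1's FOC against E[q₂] yields q₁ = (66 − 2·12 + E[c₂])/(3/2) = (66 − 24 + 8)/(3/2) = 33.3333.
E[P] = 66 − (1/2)·(q₁ + E[q₂]) = 28.6667; Firm 1's expected profit = (E[P] − 12)·q₁ = (28.6667 − 12)·33.3333 = 555.556.

555.56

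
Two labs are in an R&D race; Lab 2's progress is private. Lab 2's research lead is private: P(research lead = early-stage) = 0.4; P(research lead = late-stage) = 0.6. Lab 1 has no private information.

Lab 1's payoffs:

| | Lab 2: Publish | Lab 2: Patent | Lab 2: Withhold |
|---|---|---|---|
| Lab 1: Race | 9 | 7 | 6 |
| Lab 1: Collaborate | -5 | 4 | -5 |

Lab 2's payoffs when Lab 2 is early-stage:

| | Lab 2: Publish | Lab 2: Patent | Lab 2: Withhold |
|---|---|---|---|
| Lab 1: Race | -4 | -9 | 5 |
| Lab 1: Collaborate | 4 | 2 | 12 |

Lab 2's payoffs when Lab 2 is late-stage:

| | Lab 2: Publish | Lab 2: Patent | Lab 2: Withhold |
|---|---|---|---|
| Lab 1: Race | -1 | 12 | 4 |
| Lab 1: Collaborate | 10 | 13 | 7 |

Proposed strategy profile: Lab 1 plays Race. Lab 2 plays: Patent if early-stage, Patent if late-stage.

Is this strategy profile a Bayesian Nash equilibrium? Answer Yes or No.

Lab 1 plays Race: E[Race] = 0.4·(7) + 0.6·(7) = 7; E[Collaborate] = 4. Best-responding. ✓
Lab 2 (research lead early-stage), facing Race: Publish gives -4, Patent gives -9, Withhold gives 5. Proposed Patent is not best — profitable deviation exists. ✗
Lab 2 (research lead late-stage), facing Race: Publish gives -1, Patent gives 12, Withhold gives 4. Proposed Patent is best. ✓

No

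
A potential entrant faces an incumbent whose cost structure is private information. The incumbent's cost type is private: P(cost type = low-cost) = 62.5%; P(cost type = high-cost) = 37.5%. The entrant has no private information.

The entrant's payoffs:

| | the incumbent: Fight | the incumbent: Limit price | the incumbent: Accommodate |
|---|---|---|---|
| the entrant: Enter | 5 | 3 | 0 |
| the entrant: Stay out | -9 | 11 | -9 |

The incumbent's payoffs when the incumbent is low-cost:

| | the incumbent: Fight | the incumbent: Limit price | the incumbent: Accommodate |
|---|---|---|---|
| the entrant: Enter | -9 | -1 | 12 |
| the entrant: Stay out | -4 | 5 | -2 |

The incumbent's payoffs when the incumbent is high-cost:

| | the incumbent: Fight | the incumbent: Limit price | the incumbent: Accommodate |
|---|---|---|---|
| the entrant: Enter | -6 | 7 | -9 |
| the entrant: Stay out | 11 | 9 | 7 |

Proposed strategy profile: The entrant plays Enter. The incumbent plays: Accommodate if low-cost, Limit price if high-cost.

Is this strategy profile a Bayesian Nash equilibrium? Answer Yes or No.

The entrant plays Enter: E[Enter] = 0.625·(0) + 0.375·(3) = 1.125; E[Stay out] = -1.5. Best-responding. ✓
The incumbent (cost type low-cost), facing Enter: Fight gives -9, Limit price gives -1, Accommodate gives 12. Proposed Accommodate is best. ✓
The incumbent (cost type high-cost), facing Enter: Fight gives -6, Limit price gives 7, Accommodate gives -9. Proposed Limit price is best. ✓

Yes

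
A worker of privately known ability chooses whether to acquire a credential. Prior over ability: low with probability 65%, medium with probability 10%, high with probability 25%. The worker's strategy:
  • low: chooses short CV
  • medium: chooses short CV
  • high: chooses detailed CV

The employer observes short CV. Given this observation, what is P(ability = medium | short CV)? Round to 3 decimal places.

0.133

Apply Bayes' rule using the sender's strategy as the likelihood.
P(short CV) = 0.65·1 + 0.1·1 + 0.25·0 = 0.75
P(medium | short CV) = (0.1·1) / 0.75 = 0.1 / 0.75 = 0.133333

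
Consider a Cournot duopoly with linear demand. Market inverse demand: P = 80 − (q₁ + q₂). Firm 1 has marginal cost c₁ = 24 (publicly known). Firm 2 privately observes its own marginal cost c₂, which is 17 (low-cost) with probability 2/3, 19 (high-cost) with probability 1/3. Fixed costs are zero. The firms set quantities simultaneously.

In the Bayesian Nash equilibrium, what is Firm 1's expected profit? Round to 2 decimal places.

Type-c best response for Firm 2: q₂(c) = (80 − c)/2 − q₁/2.
Firm 1 maximizes expected profit; its first-order condition is 80 − 2q₁ − E[q₂] − 24 = 0.
Substituting E[q₂] and solving: E[c₂] = 17.6667, so q₁ = (80 − 2·24 + 17.6667)/3 = 16.5556.
E[P] = 80 − (q₁ + E[q₂]) = 40.5556; Firm 1's expected profit = (E[P] − 24)·q₁ = (40.5556 − 24)·16.5556 = 274.086.

274.09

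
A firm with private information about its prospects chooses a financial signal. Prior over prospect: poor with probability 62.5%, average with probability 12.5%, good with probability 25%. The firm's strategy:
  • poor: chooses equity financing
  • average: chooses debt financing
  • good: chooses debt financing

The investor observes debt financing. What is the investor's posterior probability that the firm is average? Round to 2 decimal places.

0.33

P(debt financing) = 0.625·0 + 0.125·1 + 0.25·1 = 0.375
P(average | debt financing) = (0.125·1) / 0.375 = 0.125 / 0.375 = 0.333333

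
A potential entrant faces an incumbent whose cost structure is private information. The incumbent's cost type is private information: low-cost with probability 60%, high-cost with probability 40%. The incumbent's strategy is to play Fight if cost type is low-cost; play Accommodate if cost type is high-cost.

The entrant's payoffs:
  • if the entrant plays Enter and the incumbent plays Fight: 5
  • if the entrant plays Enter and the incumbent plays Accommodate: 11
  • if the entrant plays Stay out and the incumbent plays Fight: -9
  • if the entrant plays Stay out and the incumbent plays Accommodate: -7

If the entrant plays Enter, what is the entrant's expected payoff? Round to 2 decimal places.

Take the expectation over the incumbent's cost type, weighting each type's action by its prior probability.
E[Enter] = 0.6·5 + 0.4·11 = 3 + 4.4 = 7.4

7.40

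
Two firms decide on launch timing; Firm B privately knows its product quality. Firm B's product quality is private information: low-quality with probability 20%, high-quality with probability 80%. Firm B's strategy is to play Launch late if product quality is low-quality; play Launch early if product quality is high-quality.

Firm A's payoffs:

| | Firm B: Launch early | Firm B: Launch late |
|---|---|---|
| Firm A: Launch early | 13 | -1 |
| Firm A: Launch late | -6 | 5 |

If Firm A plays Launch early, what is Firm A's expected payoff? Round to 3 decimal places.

E[Launch early] = 0.2·(-1) + 0.8·13 = (-0.2) + 10.4 = 10.2

10.200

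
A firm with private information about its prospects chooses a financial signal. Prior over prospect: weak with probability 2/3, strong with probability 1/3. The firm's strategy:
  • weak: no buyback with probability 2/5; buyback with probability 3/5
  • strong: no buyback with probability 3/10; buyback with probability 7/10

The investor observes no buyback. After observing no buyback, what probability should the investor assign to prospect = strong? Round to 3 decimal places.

P(no buyback) = (2/3)·(2/5) + (1/3)·(3/10) = 11/30
P(strong | no buyback) = ((1/3)·(3/10)) / (11/30) = (1/10) / (11/30) = 3/11

0.273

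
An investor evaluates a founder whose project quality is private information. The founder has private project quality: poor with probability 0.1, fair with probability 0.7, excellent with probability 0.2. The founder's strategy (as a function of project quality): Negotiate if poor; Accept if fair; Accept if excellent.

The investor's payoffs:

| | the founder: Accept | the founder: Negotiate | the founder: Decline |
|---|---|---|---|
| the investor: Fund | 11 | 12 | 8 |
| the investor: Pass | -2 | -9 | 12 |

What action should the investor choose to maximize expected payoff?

Fund

E[Fund] = 0.1·(12) + 0.7·(11) + 0.2·(11) = 11.1
E[Pass] = 0.1·(-9) + 0.7·(-2) + 0.2·(-2) = -2.7
Best response: Fund (11.1 is the largest).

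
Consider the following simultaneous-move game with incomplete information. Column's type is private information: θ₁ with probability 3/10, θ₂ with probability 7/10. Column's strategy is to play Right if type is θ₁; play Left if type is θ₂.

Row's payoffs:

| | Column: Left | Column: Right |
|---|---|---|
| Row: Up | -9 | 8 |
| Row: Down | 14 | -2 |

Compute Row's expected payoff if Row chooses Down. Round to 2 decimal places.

E[Down] = 3/10·(-2) + 7/10·14 = (-3/5) + 49/5 = 46/5

9.20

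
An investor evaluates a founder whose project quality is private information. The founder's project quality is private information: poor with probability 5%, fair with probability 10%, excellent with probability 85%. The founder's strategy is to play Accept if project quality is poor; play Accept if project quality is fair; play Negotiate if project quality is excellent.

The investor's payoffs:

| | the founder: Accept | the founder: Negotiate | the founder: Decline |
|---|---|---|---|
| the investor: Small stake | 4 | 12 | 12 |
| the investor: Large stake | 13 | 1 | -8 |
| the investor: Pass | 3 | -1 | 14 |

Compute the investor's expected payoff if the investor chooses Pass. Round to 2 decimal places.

Take the expectation over the founder's project quality, weighting each type's action by its prior probability.
E[Pass] = 0.05·3 + 0.1·3 + 0.85·(-1) = 0.15 + 0.3 + (-0.85) = -0.4

-0.40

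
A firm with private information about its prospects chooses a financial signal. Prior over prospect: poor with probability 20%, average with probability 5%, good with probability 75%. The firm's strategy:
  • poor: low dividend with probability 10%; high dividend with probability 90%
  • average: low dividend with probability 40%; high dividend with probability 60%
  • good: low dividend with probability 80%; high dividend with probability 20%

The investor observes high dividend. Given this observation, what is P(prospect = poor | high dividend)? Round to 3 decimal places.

P(high dividend) = 0.2·0.9 + 0.05·0.6 + 0.75·0.2 = 0.36
P(poor | high dividend) = (0.2·0.9) / 0.36 = 0.18 / 0.36 = 0.5

0.500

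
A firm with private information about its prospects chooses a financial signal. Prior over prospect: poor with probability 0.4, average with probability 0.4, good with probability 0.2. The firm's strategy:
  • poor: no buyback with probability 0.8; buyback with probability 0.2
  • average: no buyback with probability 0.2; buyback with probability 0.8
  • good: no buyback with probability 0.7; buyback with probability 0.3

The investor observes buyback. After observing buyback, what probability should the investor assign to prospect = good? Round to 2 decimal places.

0.13

Apply Bayes' rule using the sender's strategy as the likelihood.
P(buyback) = 0.4·0.2 + 0.4·0.8 + 0.2·0.3 = 0.46
P(good | buyback) = (0.2·0.3) / 0.46 = 0.06 / 0.46 = 0.130435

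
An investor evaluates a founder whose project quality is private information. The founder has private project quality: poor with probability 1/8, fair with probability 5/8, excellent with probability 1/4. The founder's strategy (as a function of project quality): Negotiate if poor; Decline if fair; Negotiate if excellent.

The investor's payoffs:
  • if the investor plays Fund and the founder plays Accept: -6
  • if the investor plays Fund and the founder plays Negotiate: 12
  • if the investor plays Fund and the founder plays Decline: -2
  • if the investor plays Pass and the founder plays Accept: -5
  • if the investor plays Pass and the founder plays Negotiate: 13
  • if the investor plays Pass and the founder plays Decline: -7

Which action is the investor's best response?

Fund

Compute the investor's expected payoff for each action, taking the expectation over the founder's type.
E[Fund] = 1/8·(12) + 5/8·(-2) + 1/4·(12) = 13/4
E[Pass] = 1/8·(13) + 5/8·(-7) + 1/4·(13) = 1/2
Best response: Fund (13/4 is the largest).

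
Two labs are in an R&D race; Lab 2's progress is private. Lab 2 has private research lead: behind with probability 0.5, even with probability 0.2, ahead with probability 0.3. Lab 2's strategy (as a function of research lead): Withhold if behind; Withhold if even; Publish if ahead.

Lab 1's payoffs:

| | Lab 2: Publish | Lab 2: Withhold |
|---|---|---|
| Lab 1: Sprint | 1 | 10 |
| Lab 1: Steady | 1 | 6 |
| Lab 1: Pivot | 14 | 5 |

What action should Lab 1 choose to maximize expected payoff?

Compute Lab 1's expected payoff for each action, taking the expectation over Lab 2's type.
E[Sprint] = 0.5·(10) + 0.2·(10) + 0.3·(1) = 7.3
E[Steady] = 0.5·(6) + 0.2·(6) + 0.3·(1) = 4.5
E[Pivot] = 0.5·(5) + 0.2·(5) + 0.3·(14) = 7.7
Best response: Pivot (7.7 is the largest).

Pivot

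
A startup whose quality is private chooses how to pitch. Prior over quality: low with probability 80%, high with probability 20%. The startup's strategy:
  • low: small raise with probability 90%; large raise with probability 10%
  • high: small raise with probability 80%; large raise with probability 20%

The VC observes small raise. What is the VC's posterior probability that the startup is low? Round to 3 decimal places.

Apply Bayes' rule using the sender's strategy as the likelihood.
P(small raise) = 0.8·0.9 + 0.2·0.8 = 0.88
P(low | small raise) = (0.8·0.9) / 0.88 = 0.72 / 0.88 = 0.818182

0.818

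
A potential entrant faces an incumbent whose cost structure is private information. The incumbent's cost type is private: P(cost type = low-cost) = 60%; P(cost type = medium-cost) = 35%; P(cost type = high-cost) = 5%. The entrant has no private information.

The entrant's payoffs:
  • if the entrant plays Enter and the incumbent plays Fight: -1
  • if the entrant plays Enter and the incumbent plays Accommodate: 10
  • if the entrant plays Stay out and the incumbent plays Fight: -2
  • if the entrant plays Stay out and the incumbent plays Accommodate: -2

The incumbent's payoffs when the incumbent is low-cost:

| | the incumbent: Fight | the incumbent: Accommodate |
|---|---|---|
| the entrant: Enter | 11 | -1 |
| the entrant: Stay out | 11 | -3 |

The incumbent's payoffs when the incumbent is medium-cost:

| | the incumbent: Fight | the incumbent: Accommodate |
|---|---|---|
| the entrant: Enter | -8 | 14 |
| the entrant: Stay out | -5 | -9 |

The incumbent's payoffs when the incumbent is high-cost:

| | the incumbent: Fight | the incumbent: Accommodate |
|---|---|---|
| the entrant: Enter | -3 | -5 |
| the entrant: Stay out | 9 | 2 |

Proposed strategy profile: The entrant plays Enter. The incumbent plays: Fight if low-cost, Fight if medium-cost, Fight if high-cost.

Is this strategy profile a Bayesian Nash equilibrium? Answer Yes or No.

No

The entrant plays Enter: E[Enter] = 0.6·(-1) + 0.35·(-1) + 0.05·(-1) = -1; E[Stay out] = -2. Best-responding. ✓
The incumbent (cost type low-cost), facing Enter: Fight gives 11, Accommodate gives -1. Proposed Fight is best. ✓
The incumbent (cost type medium-cost), facing Enter: Fight gives -8, Accommodate gives 14. Proposed Fight is not best — profitable deviation exists. ✗
The incumbent (cost type high-cost), facing Enter: Fight gives -3, Accommodate gives -5. Proposed Fight is best. ✓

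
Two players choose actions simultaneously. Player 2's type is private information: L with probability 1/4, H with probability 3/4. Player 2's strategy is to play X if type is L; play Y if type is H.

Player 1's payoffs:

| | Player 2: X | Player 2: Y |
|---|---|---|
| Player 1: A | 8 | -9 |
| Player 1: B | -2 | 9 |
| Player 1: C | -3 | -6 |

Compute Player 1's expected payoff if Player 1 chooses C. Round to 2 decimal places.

-5.25

E[C] = 1/4·(-3) + 3/4·(-6) = (-3/4) + (-9/2) = -21/4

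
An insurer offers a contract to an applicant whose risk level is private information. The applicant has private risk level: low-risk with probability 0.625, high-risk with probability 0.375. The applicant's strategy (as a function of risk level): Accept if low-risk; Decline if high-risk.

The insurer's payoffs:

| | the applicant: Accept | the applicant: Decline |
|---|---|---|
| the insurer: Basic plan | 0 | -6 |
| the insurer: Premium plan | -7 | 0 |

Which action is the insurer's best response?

Compute the insurer's expected payoff for each action, taking the expectation over the applicant's type.
E[Basic plan] = 0.625·(0) + 0.375·(-6) = -2.25
E[Premium plan] = 0.625·(-7) + 0.375·(0) = -4.375
Best response: Basic plan (-2.25 is the largest).

Basic plan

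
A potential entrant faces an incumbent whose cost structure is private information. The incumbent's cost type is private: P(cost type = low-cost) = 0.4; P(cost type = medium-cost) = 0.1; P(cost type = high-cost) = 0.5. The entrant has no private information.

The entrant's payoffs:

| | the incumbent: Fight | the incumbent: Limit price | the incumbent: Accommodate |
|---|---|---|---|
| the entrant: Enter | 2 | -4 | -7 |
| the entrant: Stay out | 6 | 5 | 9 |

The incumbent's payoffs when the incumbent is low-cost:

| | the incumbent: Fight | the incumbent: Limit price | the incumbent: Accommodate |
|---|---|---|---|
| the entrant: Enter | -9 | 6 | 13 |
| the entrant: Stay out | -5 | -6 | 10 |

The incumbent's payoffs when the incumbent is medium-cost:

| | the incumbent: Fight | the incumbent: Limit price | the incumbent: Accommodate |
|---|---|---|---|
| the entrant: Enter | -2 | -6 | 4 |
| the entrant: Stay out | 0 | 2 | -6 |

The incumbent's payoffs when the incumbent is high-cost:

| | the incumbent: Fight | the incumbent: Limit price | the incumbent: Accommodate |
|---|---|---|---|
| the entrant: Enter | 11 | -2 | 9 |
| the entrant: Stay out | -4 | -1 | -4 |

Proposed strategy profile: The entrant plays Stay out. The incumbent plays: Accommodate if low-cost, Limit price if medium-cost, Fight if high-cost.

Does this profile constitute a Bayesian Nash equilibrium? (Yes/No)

No

The entrant plays Stay out: E[Stay out] = 0.4·(9) + 0.1·(5) + 0.5·(6) = 7.1; E[Enter] = -2.2. Best-responding. ✓
The incumbent (cost type low-cost), facing Stay out: Fight gives -5, Limit price gives -6, Accommodate gives 10. Proposed Accommodate is best. ✓
The incumbent (cost type medium-cost), facing Stay out: Fight gives 0, Limit price gives 2, Accommodate gives -6. Proposed Limit price is best. ✓
The incumbent (cost type high-cost), facing Stay out: Fight gives -4, Limit price gives -1, Accommodate gives -4. Proposed Fight is not best — profitable deviation exists. ✗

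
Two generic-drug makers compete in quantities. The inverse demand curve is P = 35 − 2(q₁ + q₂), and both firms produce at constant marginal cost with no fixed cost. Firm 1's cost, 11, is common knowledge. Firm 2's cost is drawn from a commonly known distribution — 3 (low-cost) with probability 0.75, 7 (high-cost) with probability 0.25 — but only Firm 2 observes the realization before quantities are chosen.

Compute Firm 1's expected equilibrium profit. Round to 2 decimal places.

16.06

Type-c best response for Firm 2: q₂(c) = (35 − c)/4 − q₁/2.
Firm 1 maximizes expected profit; its first-order condition is 35 − 4q₁ − 2E[q₂] − 11 = 0.
Substituting E[q₂] and solving: E[c₂] = 4, so q₁ = (35 − 2·11 + 4)/6 = 2.83333.
E[P] = 35 − 2·(q₁ + E[q₂]) = 16.6667; Firm 1's expected profit = (E[P] − 11)·q₁ = (16.6667 − 11)·2.83333 = 16.0556.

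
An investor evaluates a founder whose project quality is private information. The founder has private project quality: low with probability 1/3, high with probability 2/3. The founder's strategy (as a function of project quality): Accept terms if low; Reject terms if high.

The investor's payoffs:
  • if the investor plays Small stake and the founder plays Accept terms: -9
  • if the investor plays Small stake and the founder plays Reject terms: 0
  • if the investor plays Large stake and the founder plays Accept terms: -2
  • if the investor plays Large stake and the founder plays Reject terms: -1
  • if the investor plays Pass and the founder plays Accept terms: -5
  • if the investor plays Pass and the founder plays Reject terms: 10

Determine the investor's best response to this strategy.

Pass

E[Small stake] = 1/3·(-9) + 2/3·(0) = -3
E[Large stake] = 1/3·(-2) + 2/3·(-1) = -4/3
E[Pass] = 1/3·(-5) + 2/3·(10) = 5
Best response: Pass (5 is the largest).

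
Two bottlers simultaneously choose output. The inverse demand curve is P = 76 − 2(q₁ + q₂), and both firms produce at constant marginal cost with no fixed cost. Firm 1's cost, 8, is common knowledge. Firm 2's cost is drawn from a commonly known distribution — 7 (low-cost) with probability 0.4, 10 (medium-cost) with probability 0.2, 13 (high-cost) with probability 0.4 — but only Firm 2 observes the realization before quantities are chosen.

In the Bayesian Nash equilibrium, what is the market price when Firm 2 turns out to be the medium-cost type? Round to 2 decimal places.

Type-c best response for Firm 2: q₂(c) = (76 − c)/4 − q₁/2.
Firm 1 maximizes expected profit; its first-order condition is 76 − 4q₁ − 2E[q₂] − 8 = 0.
Substituting E[q₂] and solving: E[c₂] = 10, so q₁ = (76 − 2·8 + 10)/6 = 11.6667.
q₂(medium-cost) = 10.6667, so P = 76 − 2·(11.6667 + 10.6667) = 31.3333.

31.33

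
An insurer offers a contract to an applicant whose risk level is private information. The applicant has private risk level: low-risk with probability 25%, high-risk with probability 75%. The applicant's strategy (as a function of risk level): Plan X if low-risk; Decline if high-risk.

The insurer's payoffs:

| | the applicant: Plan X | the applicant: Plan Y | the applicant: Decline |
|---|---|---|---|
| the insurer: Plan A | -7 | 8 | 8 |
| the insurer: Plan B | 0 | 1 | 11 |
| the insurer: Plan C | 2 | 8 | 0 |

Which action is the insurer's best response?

E[Plan A] = 0.25·(-7) + 0.75·(8) = 4.25
E[Plan B] = 0.25·(0) + 0.75·(11) = 8.25
E[Plan C] = 0.25·(2) + 0.75·(0) = 0.5
Best response: Plan B (8.25 is the largest).

Plan B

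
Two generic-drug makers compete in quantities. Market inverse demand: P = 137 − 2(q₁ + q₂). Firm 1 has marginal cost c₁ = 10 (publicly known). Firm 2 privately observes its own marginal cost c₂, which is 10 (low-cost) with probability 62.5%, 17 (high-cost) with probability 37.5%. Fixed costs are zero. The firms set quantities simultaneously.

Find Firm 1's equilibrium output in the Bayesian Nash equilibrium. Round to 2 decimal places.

Firm 2 with cost c maximizes (137 − 2(q₁+q₂) − c)·q₂, giving q₂(c) = (137 − c − 2q₁)/4.
E[c₂] = 0.625·10 + 0.375·17 = 12.625
Firm 1's FOC against E[q₂] yields q₁ = (137 − 2·10 + E[c₂])/6 = (137 − 20 + 12.625)/6 = 21.6042.

21.60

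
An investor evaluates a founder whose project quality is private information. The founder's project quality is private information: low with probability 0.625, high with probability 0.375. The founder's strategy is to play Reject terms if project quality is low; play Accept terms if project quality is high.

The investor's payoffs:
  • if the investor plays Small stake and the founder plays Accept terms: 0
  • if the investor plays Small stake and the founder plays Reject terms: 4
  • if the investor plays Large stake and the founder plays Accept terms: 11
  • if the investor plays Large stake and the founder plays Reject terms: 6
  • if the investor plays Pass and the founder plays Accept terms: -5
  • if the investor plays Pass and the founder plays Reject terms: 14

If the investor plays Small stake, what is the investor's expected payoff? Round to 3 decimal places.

E[Small stake] = 0.625·4 + 0.375·0 = 2.5 + 0 = 2.5

2.500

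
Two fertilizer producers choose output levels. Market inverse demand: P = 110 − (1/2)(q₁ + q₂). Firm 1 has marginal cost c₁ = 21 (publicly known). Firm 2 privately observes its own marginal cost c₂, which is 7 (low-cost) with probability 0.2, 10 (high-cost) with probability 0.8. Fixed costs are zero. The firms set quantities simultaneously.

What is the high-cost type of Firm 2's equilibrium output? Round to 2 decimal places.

74.20

Type-c best response for Firm 2: q₂(c) = (110 − c) − q₁/2.
Firm 1 maximizes expected profit; its first-order condition is 110 − q₁ − (1/2)E[q₂] − 21 = 0.
Substituting E[q₂] and solving: E[c₂] = 9.4, so q₁ = (110 − 2·21 + 9.4)/(3/2) = 51.6.
q₂(high-cost) = (110 − 10 − (1/2)·51.6) = 74.2.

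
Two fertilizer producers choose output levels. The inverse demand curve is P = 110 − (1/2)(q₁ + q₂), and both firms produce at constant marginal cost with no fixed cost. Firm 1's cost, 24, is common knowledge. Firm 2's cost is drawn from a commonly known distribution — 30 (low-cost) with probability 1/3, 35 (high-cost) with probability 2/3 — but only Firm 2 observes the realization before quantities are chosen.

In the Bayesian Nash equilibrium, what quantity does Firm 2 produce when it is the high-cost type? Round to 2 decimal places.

43.22

Firm 2 with cost c maximizes (110 − (1/2)(q₁+q₂) − c)·q₂, giving q₂(c) = (110 − c − (1/2)q₁).
E[c₂] = 1/3·30 + 2/3·35 = 33.3333
Firm 1's FOC against E[q₂] yields q₁ = (110 − 2·24 + E[c₂])/(3/2) = (110 − 48 + 33.3333)/(3/2) = 63.5556.
q₂(high-cost) = (110 − 35 − (1/2)·63.5556) = 43.2222.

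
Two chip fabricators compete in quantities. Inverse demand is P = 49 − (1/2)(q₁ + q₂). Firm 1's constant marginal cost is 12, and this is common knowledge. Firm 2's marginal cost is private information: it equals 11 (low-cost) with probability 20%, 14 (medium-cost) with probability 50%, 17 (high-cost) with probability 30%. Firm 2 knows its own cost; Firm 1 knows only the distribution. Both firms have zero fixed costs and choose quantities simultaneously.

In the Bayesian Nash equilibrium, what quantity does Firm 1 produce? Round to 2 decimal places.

Each type of Firm 2 best-responds to q₁; Firm 1 best-responds to the expected q₂ over Firm 2's types.
Firm 2 with cost c maximizes (49 − (1/2)(q₁+q₂) − c)·q₂, giving q₂(c) = (49 − c − (1/2)q₁).
E[c₂] = 0.2·11 + 0.5·14 + 0.3·17 = 14.3
Firm 1's FOC against E[q₂] yields q₁ = (49 − 2·12 + E[c₂])/(3/2) = (49 − 24 + 14.3)/(3/2) = 26.2.

26.20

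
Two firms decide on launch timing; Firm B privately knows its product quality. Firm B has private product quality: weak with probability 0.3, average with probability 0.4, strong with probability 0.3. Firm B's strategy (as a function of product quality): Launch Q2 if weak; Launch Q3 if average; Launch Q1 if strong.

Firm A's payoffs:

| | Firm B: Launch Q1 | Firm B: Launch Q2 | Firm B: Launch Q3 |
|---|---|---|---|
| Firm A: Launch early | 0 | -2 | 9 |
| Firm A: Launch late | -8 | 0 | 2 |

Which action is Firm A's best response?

Launch early

E[Launch early] = 0.3·(-2) + 0.4·(9) + 0.3·(0) = 3
E[Launch late] = 0.3·(0) + 0.4·(2) + 0.3·(-8) = -1.6
Best response: Launch early (3 is the largest).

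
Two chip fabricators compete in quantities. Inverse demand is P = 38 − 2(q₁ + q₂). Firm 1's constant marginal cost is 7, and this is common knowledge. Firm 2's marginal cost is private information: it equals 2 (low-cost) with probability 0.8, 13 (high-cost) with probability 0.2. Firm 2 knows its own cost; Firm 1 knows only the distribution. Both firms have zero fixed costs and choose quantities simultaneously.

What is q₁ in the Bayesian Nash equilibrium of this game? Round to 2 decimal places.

4.70

Each type of Firm 2 best-responds to q₁; Firm 1 best-responds to the expected q₂ over Firm 2's types.
Firm 2 with cost c maximizes (38 − 2(q₁+q₂) − c)·q₂, giving q₂(c) = (38 − c − 2q₁)/4.
E[c₂] = 0.8·2 + 0.2·13 = 4.2
Firm 1's FOC against E[q₂] yields q₁ = (38 − 2·7 + E[c₂])/6 = (38 − 14 + 4.2)/6 = 4.7.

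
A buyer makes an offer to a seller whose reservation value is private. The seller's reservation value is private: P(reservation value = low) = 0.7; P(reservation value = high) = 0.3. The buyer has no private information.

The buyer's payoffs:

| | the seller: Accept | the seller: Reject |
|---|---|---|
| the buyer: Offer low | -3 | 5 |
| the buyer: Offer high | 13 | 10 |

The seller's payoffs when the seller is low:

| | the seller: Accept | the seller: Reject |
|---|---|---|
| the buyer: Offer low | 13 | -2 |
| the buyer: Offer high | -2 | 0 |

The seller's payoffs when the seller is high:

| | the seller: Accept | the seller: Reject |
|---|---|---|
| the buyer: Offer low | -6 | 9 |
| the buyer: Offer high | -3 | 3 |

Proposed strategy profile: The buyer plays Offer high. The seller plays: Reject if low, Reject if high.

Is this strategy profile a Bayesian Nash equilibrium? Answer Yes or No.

The buyer plays Offer high: E[Offer high] = 0.7·(10) + 0.3·(10) = 10; E[Offer low] = 5. Best-responding. ✓
The seller (reservation value low), facing Offer high: Accept gives -2, Reject gives 0. Proposed Reject is best. ✓
The seller (reservation value high), facing Offer high: Accept gives -3, Reject gives 3. Proposed Reject is best. ✓

Yes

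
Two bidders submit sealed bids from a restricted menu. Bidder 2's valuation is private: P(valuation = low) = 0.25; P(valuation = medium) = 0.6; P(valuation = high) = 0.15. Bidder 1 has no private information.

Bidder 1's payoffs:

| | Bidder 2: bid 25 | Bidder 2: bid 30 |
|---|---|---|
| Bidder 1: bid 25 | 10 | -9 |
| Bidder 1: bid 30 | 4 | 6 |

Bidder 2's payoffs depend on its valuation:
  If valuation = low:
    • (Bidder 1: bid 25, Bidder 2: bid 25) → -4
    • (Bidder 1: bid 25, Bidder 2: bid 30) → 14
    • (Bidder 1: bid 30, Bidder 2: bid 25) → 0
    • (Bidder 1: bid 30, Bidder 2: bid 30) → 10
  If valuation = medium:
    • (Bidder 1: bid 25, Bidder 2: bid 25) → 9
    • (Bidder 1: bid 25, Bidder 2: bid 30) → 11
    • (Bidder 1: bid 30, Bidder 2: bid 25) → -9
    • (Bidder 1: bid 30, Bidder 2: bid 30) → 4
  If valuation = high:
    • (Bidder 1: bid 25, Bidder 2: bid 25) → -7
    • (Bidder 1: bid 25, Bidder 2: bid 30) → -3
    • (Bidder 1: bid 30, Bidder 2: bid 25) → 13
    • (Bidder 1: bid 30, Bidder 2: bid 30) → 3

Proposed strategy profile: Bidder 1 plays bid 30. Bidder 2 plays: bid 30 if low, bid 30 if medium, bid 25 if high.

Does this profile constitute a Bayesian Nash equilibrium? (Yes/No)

Bidder 1 plays bid 30: E[bid 30] = 0.25·(6) + 0.6·(6) + 0.15·(4) = 5.7; E[bid 25] = -6.15. Best-responding. ✓
Bidder 2 (valuation low), facing bid 30: bid 25 gives 0, bid 30 gives 10. Proposed bid 30 is best. ✓
Bidder 2 (valuation medium), facing bid 30: bid 25 gives -9, bid 30 gives 4. Proposed bid 30 is best. ✓
Bidder 2 (valuation high), facing bid 30: bid 25 gives 13, bid 30 gives 3. Proposed bid 25 is best. ✓

Yes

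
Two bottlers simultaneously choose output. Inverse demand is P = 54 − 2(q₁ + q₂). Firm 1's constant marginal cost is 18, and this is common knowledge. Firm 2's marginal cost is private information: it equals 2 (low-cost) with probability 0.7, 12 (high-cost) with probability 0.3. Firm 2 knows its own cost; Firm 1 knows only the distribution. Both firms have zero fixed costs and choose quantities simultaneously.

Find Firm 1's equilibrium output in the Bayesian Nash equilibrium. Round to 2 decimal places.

3.83

Each type of Firm 2 best-responds to q₁; Firm 1 best-responds to the expected q₂ over Firm 2's types.
Firm 2 with cost c maximizes (54 − 2(q₁+q₂) − c)·q₂, giving q₂(c) = (54 − c − 2q₁)/4.
E[c₂] = 0.7·2 + 0.3·12 = 5
Firm 1's FOC against E[q₂] yields q₁ = (54 − 2·18 + E[c₂])/6 = (54 − 36 + 5)/6 = 3.83333.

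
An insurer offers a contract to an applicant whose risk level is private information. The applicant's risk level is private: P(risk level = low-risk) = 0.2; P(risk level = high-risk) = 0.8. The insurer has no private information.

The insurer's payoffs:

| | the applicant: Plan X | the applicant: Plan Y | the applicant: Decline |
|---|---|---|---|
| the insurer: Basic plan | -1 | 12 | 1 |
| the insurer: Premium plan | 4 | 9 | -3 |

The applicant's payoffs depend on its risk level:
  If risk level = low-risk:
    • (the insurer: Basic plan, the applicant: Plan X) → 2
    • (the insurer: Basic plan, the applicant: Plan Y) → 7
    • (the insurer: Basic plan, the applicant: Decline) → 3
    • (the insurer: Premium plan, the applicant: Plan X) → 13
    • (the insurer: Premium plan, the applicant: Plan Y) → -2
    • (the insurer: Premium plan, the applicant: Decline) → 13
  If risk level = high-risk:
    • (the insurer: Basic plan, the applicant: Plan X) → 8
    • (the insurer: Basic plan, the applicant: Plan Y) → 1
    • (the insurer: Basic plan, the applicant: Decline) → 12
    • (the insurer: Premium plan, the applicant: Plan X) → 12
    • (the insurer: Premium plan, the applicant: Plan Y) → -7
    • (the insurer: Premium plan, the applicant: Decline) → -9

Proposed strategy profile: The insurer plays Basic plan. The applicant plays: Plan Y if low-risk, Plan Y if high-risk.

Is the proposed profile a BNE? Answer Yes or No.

No

A profile is a BNE iff every type of every player is best-responding given beliefs about the other side.
The insurer plays Basic plan: E[Basic plan] = 0.2·(12) + 0.8·(12) = 12; E[Premium plan] = 9. Best-responding. ✓
The applicant (risk level low-risk), facing Basic plan: Plan X gives 2, Plan Y gives 7, Decline gives 3. Proposed Plan Y is best. ✓
The applicant (risk level high-risk), facing Basic plan: Plan X gives 8, Plan Y gives 1, Decline gives 12. Proposed Plan Y is not best — profitable deviation exists. ✗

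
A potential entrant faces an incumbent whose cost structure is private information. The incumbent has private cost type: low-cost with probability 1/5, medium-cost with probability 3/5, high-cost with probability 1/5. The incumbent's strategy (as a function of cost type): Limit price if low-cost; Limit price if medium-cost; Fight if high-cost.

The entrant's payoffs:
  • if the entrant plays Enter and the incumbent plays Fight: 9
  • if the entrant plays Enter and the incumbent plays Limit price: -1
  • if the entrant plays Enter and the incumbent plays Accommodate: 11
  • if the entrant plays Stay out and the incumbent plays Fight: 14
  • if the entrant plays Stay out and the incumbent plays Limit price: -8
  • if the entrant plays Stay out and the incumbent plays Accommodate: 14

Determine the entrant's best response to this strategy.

Enter

E[Enter] = 1/5·(-1) + 3/5·(-1) + 1/5·(9) = 1
E[Stay out] = 1/5·(-8) + 3/5·(-8) + 1/5·(14) = -18/5
Best response: Enter (1 is the largest).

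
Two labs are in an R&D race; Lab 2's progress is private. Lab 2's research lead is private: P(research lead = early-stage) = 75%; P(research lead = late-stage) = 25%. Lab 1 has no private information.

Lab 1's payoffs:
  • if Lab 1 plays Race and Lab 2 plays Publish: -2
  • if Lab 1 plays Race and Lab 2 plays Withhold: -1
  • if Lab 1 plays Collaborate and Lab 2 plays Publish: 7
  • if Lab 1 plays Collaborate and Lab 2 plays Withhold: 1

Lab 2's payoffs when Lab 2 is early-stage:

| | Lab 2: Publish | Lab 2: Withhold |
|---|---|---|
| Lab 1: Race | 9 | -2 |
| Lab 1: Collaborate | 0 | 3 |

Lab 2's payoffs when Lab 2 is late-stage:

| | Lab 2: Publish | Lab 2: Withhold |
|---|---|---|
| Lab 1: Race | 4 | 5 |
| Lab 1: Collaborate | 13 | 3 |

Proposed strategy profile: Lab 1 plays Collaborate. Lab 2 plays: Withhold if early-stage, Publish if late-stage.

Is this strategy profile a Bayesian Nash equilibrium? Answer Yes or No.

A profile is a BNE iff every type of every player is best-responding given beliefs about the other side.
Lab 1 plays Collaborate: E[Collaborate] = 0.75·(1) + 0.25·(7) = 2.5; E[Race] = -1.25. Best-responding. ✓
Lab 2 (research lead early-stage), facing Collaborate: Publish gives 0, Withhold gives 3. Proposed Withhold is best. ✓
Lab 2 (research lead late-stage), facing Collaborate: Publish gives 13, Withhold gives 3. Proposed Publish is best. ✓

Yes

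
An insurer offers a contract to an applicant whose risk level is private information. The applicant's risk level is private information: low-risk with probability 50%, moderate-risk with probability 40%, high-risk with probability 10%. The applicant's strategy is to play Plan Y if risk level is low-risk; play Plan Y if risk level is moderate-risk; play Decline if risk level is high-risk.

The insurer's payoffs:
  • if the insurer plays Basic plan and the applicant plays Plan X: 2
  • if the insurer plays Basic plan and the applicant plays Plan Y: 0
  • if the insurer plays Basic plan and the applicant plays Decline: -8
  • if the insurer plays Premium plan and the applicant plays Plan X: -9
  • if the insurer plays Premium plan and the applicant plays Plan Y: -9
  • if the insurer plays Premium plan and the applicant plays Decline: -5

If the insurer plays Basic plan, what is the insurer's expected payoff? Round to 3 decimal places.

-0.800

Take the expectation over the applicant's risk level, weighting each type's action by its prior probability.
E[Basic plan] = 0.5·0 + 0.4·0 + 0.1·(-8) = 0 + 0 + (-0.8) = -0.8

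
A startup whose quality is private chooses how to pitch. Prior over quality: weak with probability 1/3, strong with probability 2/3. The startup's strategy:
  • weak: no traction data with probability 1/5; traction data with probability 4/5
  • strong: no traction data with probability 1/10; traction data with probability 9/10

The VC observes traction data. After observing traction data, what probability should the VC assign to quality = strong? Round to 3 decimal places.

Apply Bayes' rule using the sender's strategy as the likelihood.
P(traction data) = (1/3)·(4/5) + (2/3)·(9/10) = 13/15
P(strong | traction data) = ((2/3)·(9/10)) / (13/15) = (3/5) / (13/15) = 9/13

0.692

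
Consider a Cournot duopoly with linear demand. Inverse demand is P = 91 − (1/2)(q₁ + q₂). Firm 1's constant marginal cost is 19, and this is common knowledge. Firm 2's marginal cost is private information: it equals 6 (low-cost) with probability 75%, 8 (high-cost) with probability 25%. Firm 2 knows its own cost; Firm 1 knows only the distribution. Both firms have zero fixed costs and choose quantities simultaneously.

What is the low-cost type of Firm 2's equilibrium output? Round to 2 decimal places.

65.17

Type-c best response for Firm 2: q₂(c) = (91 − c) − q₁/2.
Firm 1 maximizes expected profit; its first-order condition is 91 − q₁ − (1/2)E[q₂] − 19 = 0.
Substituting E[q₂] and solving: E[c₂] = 6.5, so q₁ = (91 − 2·19 + 6.5)/(3/2) = 39.6667.
q₂(low-cost) = (91 − 6 − (1/2)·39.6667) = 65.1667.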